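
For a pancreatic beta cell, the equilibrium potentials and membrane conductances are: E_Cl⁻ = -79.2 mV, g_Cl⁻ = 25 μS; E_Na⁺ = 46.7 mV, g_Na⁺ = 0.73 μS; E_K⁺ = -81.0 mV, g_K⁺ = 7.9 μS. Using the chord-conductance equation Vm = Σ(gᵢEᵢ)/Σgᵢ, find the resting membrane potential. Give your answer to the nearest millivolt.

Σ gᵢEᵢ = 25·(-79.2) + 0.73·(46.7) + 7.9·(-81.0) = -2585.81
Σ gᵢ = 25 + 0.73 + 7.9 = 33.63
Vm = -2585.81 / 33.63 = -76.89 mV

-77 mV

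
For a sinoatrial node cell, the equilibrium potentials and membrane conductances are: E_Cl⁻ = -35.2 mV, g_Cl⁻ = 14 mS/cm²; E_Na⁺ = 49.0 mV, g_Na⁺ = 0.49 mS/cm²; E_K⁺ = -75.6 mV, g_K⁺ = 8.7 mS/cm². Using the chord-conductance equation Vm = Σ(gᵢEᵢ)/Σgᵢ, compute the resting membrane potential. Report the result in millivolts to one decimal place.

-48.6 mV

Σ gᵢEᵢ = 14·(-35.2) + 0.49·(49.0) + 8.7·(-75.6) = -1126.51
Σ gᵢ = 14 + 0.49 + 8.7 = 23.19
Vm = -1126.51 / 23.19 = -48.58 mV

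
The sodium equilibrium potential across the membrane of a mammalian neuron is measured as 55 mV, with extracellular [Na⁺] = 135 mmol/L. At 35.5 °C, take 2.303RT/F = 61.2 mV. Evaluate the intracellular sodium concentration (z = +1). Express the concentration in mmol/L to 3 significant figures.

17.0 mmol/L

Nernst: E = (61.2/1) · log₁₀([out]/[in]), so log₁₀([out]/[in]) = 55.0 × 1 / 61.2 = 0.8987.
[out]/[in] = 10^(0.8987) = 7.919.
[in] = 135 / 7.919 = 17.05 mmol/L.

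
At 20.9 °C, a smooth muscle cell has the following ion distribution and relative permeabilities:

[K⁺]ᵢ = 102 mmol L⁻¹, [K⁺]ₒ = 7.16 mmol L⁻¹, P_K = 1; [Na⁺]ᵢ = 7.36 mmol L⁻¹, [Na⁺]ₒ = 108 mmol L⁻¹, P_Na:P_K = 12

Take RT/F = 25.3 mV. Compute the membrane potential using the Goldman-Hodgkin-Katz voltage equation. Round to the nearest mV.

49 mV

Vm = 25.3 · ln[(Σ P·[cation]ₒ + Σ P·[anion]ᵢ) / (Σ P·[cation]ᵢ + Σ P·[anion]ₒ)]
Numerator = 1×7.16 + 12×108 = 1303
Denominator = 1×102 + 12×7.36 = 190.3
Vm = 25.3 · ln(6.8472) = 25.3 × (1.9238) = 48.67 mV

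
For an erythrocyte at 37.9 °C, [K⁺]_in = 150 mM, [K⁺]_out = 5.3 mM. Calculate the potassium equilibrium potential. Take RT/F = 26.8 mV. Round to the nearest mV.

E = (26.8/z) · ln([K⁺]_out/[K⁺]_in) with z = +1.
= (26.8/1) · ln(5.3/150) = 26.80 · ln(0.03533)
= 26.80 · (-3.3429) = -89.59 mV

-90 mV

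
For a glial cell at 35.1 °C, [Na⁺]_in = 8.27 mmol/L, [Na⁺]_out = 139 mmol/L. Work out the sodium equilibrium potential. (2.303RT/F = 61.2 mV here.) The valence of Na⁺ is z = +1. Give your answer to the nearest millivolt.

75 mV

E = (61.2/z) · log₁₀([Na⁺]_out/[Na⁺]_in) with z = +1.
= (61.2/1) · log₁₀(139/8.27) = 61.20 · log₁₀(16.81)
= 61.20 · (1.2255) = 75.00 mV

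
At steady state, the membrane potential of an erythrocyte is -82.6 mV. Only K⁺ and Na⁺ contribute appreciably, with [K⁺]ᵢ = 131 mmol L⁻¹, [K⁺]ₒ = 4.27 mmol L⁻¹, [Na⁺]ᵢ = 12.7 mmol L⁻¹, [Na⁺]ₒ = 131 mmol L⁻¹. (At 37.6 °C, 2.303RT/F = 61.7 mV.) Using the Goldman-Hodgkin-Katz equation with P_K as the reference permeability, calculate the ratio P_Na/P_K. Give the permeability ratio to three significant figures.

Let α = P_Na/P_K. GHK: Vm = 61.7·log₁₀[(Kₒ + α·Naₒ)/(Kᵢ + α·Naᵢ)].
10^(Vm/61.7) = 10^(-82.6/61.7) = 0.045842
So 0.045842·(Kᵢ + α·Naᵢ) = Kₒ + α·Naₒ → α = (0.045842·131.0 − 4.27) / (131.0 − 0.045842·12.7)
α = (6.005 − 4.27) / (131.0 − 0.5822) = 1.735/130.4 = 0.01331

0.0133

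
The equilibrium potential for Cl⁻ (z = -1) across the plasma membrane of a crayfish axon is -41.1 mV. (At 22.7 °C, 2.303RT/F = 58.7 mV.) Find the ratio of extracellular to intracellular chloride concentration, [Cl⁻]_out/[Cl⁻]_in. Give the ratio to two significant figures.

log₁₀([out]/[in]) = E·z/(58.7) = -41.1 × -1 / 58.7 = 0.7002
[out]/[in] = 10^(0.7002) = 5.014

5.0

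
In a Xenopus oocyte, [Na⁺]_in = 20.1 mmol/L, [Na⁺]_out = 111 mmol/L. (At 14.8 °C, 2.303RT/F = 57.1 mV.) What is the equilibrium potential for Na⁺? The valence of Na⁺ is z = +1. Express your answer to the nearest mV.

42 mV

E = (57.1/z) · log₁₀([Na⁺]_out/[Na⁺]_in) with z = +1.
= (57.1/1) · log₁₀(111/20.1) = 57.10 · log₁₀(5.522)
= 57.10 · (0.7421) = 42.38 mV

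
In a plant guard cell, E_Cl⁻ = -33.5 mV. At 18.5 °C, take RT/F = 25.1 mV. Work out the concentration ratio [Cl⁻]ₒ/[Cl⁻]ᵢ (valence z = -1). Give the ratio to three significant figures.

3.80

ln([out]/[in]) = E·z/(25.1) = -33.5 × -1 / 25.1 = 1.3347
[out]/[in] = e^(1.3347) = 3.799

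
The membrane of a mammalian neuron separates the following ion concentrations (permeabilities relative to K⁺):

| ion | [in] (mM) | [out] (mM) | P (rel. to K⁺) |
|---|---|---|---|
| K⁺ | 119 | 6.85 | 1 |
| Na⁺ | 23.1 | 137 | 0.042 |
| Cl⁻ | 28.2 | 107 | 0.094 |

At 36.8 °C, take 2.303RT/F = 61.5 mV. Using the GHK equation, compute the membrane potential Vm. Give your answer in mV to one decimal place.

-57.2 mV

Vm = 61.5 · log₁₀[(Σ P·[cation]ₒ + Σ P·[anion]ᵢ) / (Σ P·[cation]ᵢ + Σ P·[anion]ₒ)]
Numerator = 1×6.85 + 0.042×137 + 0.094×28.2 = 15.25
Denominator = 1×119 + 0.042×23.1 + 0.094×107 = 130
Vm = 61.5 · log₁₀(0.11732) = 61.5 × (-0.9306) = -57.23 mV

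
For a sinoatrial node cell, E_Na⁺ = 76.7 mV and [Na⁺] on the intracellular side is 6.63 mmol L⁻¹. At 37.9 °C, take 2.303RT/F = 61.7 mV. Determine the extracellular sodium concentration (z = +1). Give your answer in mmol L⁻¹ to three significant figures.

Nernst: E = (61.7/1) · log₁₀([out]/[in]), so log₁₀([out]/[in]) = 76.7 × 1 / 61.7 = 1.2431.
[out]/[in] = 10^(1.2431) = 17.5.
[out] = 17.5 × 6.63 = 116 mmol L⁻¹.

116 mmol L⁻¹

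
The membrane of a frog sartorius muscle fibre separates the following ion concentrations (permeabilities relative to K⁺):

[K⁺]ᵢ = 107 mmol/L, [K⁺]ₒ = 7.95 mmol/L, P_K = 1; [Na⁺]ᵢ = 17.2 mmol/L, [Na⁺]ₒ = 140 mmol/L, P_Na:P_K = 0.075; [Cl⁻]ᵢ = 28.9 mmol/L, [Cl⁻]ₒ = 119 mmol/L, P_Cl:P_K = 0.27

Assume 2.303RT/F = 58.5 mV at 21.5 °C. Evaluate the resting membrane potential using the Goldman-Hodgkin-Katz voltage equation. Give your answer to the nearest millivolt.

-43 mV

Vm = 58.5 · log₁₀[(Σ P·[cation]ₒ + Σ P·[anion]ᵢ) / (Σ P·[cation]ᵢ + Σ P·[anion]ₒ)]
Numerator = 1×7.95 + 0.075×140 + 0.27×28.9 = 26.25
Denominator = 1×107 + 0.075×17.2 + 0.27×119 = 140.4
Vm = 58.5 · log₁₀(0.18696) = 58.5 × (-0.7283) = -42.60 mV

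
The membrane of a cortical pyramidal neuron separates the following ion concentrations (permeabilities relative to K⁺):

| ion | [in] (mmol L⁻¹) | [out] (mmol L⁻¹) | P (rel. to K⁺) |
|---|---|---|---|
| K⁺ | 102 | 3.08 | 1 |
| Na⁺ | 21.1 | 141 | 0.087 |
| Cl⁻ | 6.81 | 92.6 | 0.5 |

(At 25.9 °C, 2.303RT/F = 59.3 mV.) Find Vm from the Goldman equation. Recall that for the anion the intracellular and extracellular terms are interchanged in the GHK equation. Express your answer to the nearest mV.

-54 mV

Vm = 59.3 · log₁₀[(Σ P·[cation]ₒ + Σ P·[anion]ᵢ) / (Σ P·[cation]ᵢ + Σ P·[anion]ₒ)]
Numerator = 1×3.08 + 0.087×141 + 0.5×6.81 = 18.75
Denominator = 1×102 + 0.087×21.1 + 0.5×92.6 = 150.1
Vm = 59.3 · log₁₀(0.1249) = 59.3 × (-0.9034) = -53.57 mV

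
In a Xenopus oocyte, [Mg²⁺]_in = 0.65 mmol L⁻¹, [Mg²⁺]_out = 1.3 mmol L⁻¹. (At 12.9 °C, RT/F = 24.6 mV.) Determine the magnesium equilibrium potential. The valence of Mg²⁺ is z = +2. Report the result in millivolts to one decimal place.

E = (24.6/z) · ln([Mg²⁺]_out/[Mg²⁺]_in) with z = +2.
= (24.6/2) · ln(1.3/0.65) = 12.30 · ln(2)
= 12.30 · (0.6931) = 8.53 mV

8.5 mV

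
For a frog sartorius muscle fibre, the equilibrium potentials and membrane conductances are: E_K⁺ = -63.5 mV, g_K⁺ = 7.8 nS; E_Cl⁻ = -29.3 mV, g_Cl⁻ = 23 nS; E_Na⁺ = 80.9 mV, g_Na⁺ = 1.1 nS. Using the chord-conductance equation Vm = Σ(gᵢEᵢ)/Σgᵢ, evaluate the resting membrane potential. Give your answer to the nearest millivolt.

-34 mV

Σ gᵢEᵢ = 7.8·(-63.5) + 23·(-29.3) + 1.1·(80.9) = -1080.21
Σ gᵢ = 7.8 + 23 + 1.1 = 31.9
Vm = -1080.21 / 31.9 = -33.86 mV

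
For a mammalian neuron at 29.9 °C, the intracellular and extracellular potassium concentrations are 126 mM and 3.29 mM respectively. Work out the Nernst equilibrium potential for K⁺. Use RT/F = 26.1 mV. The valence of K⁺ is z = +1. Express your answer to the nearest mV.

-95 mV

E = (26.1/z) · ln([K⁺]_out/[K⁺]_in) with z = +1.
= (26.1/1) · ln(3.29/126) = 26.10 · ln(0.02611)
= 26.10 · (-3.6454) = -95.14 mV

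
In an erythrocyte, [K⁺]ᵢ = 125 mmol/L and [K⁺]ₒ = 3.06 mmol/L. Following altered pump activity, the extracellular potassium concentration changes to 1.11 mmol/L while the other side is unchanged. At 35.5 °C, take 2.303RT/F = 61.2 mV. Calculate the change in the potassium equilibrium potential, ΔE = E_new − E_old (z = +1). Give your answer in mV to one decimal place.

E_old = (61.2/1)·log₁₀(3.06/125) = -98.60 mV
E_new = (61.2/1)·log₁₀(1.11/125) = -125.56 mV
ΔE = -125.56 − (-98.60) = -26.95 mV

-27.0 mV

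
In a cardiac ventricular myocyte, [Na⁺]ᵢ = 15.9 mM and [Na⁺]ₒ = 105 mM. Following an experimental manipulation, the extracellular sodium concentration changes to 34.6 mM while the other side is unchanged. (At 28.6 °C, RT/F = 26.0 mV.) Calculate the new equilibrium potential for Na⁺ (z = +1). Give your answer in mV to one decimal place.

20.2 mV

After the shift: [Na⁺]_out = 34.6, [Na⁺]_in = 15.9 mM.
E_new = (26.0/1)·ln(34.6/15.9) = 26.00 · (0.7775) = 20.22 mV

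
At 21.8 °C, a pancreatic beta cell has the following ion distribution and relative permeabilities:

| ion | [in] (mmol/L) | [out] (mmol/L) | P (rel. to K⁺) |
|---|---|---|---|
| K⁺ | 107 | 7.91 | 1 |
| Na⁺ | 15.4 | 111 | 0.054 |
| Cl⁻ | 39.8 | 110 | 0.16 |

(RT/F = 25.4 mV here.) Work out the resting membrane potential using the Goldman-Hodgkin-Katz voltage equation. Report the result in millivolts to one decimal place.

Vm = 25.4 · ln[(Σ P·[cation]ₒ + Σ P·[anion]ᵢ) / (Σ P·[cation]ᵢ + Σ P·[anion]ₒ)]
Numerator = 1×7.91 + 0.054×111 + 0.16×39.8 = 20.27
Denominator = 1×107 + 0.054×15.4 + 0.16×110 = 125.4
Vm = 25.4 · ln(0.16162) = 25.4 × (-1.8225) = -46.29 mV

-46.3 mV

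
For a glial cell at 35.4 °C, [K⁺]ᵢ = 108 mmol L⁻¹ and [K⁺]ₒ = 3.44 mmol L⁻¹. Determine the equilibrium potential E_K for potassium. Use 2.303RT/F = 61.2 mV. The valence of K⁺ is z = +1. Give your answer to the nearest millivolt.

-92 mV

E = (61.2/z) · log₁₀([K⁺]_out/[K⁺]_in) with z = +1.
= (61.2/1) · log₁₀(3.44/108) = 61.20 · log₁₀(0.03185)
= 61.20 · (-1.4969) = -91.61 mV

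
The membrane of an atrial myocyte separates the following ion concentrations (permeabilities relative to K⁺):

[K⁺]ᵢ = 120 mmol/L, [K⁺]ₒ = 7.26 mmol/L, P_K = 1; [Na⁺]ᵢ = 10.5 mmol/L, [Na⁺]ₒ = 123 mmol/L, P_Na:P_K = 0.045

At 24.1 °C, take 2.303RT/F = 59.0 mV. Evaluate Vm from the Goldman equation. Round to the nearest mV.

Vm = 59.0 · log₁₀[(Σ P·[cation]ₒ + Σ P·[anion]ᵢ) / (Σ P·[cation]ᵢ + Σ P·[anion]ₒ)]
Numerator = 1×7.26 + 0.045×123 = 12.79
Denominator = 1×120 + 0.045×10.5 = 120.5
Vm = 59.0 · log₁₀(0.10621) = 59.0 × (-0.9738) = -57.46 mV

-57 mV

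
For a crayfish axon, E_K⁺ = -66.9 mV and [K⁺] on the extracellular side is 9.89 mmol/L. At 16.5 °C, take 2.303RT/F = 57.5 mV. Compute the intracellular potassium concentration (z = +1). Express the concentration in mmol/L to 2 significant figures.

140 mmol/L

Nernst: E = (57.5/1) · log₁₀([out]/[in]), so log₁₀([out]/[in]) = -66.9 × 1 / 57.5 = -1.1635.
[out]/[in] = 10^(-1.1635) = 0.06863.
[in] = 9.89 / 0.06863 = 144.1 mmol/L.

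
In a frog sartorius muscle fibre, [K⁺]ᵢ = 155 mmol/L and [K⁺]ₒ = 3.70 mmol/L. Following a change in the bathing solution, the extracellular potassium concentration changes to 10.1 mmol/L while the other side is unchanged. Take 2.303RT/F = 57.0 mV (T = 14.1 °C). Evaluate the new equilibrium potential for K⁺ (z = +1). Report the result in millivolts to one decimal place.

-67.6 mV

After the shift: [K⁺]_out = 10.1, [K⁺]_in = 155 mmol/L.
E_new = (57.0/1)·log₁₀(10.1/155) = 57.00 · (-1.1860) = -67.60 mV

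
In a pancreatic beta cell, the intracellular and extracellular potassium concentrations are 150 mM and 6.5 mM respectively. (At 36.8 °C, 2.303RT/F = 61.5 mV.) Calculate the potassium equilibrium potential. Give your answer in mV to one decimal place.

-83.8 mV

E = (61.5/z) · log₁₀([K⁺]_out/[K⁺]_in) with z = +1.
= (61.5/1) · log₁₀(6.5/150) = 61.50 · log₁₀(0.04333)
= 61.50 · (-1.3632) = -83.84 mV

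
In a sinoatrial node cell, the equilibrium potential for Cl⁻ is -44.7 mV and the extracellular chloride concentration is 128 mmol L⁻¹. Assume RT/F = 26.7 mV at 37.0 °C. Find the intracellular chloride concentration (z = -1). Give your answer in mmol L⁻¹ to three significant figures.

Nernst: E = (26.7/-1) · ln([out]/[in]), so ln([out]/[in]) = -44.7 × -1 / 26.7 = 1.6742.
[out]/[in] = e^(1.6742) = 5.334.
[in] = 128 / 5.334 = 24 mmol L⁻¹.

24.0 mmol L⁻¹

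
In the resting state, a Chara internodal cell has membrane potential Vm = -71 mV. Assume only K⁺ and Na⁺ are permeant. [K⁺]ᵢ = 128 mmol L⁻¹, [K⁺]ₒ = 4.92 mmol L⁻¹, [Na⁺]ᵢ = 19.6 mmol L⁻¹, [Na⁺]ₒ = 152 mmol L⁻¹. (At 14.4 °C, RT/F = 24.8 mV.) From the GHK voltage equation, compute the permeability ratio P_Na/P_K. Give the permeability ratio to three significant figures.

Let α = P_Na/P_K. GHK: Vm = 24.8·ln[(Kₒ + α·Naₒ)/(Kᵢ + α·Naᵢ)].
e^(Vm/24.8) = e^(-71.0/24.8) = 0.057103
So 0.057103·(Kᵢ + α·Naᵢ) = Kₒ + α·Naₒ → α = (0.057103·128.0 − 4.92) / (152.0 − 0.057103·19.6)
α = (7.309 − 4.92) / (152.0 − 1.119) = 2.389/150.9 = 0.01583

0.0158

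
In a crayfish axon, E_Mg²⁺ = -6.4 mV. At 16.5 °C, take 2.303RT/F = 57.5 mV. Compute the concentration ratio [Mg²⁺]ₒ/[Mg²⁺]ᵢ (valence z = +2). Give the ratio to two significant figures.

0.60

log₁₀([out]/[in]) = E·z/(57.5) = -6.4 × 2 / 57.5 = -0.2226
[out]/[in] = 10^(-0.2226) = 0.599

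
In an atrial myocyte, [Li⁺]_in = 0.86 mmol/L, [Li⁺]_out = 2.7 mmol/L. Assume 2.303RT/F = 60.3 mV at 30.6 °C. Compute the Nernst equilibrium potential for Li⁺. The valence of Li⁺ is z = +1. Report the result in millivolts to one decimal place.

30.0 mV

E = (60.3/z) · log₁₀([Li⁺]_out/[Li⁺]_in) with z = +1.
= (60.3/1) · log₁₀(2.7/0.86) = 60.30 · log₁₀(3.14)
= 60.30 · (0.4969) = 29.96 mV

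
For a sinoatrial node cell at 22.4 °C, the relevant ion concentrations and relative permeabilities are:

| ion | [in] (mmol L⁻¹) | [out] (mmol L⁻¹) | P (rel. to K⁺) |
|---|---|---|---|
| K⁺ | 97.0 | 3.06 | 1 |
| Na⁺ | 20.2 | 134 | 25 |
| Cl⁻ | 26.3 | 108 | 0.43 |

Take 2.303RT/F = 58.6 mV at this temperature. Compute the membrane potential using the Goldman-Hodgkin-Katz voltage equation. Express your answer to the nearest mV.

42 mV

Vm = 58.6 · log₁₀[(Σ P·[cation]ₒ + Σ P·[anion]ᵢ) / (Σ P·[cation]ᵢ + Σ P·[anion]ₒ)]
Numerator = 1×3.06 + 25×134 + 0.43×26.3 = 3364
Denominator = 1×97.0 + 25×20.2 + 0.43×108 = 648.4
Vm = 58.6 · log₁₀(5.1884) = 58.6 × (0.7150) = 41.90 mV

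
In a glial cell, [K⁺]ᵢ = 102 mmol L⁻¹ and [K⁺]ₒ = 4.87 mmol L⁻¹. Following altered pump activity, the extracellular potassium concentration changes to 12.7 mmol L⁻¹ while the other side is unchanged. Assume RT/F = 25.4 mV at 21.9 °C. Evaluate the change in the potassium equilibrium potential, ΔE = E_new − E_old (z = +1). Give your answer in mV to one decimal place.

24.3 mV

E_old = (25.4/1)·ln(4.87/102) = -77.26 mV
E_new = (25.4/1)·ln(12.7/102) = -52.92 mV
ΔE = -52.92 − (-77.26) = 24.35 mV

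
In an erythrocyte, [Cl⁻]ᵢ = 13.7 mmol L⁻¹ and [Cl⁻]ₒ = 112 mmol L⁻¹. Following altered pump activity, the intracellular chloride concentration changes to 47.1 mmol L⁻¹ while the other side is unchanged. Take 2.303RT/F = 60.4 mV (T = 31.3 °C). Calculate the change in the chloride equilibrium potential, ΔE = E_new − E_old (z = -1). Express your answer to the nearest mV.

32 mV

E_old = (60.4/-1)·log₁₀(112/13.7) = -55.11 mV
E_new = (60.4/-1)·log₁₀(112/47.1) = -22.72 mV
ΔE = -22.72 − (-55.11) = 32.39 mV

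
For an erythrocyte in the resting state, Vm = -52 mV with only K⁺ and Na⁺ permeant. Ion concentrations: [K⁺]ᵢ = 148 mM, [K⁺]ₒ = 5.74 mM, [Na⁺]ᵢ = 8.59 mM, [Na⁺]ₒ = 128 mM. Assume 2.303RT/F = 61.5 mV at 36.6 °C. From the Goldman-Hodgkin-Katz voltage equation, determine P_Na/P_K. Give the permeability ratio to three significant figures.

Let α = P_Na/P_K. GHK: Vm = 61.5·log₁₀[(Kₒ + α·Naₒ)/(Kᵢ + α·Naᵢ)].
10^(Vm/61.5) = 10^(-52.0/61.5) = 0.14272
So 0.14272·(Kᵢ + α·Naᵢ) = Kₒ + α·Naₒ → α = (0.14272·148.0 − 5.74) / (128.0 − 0.14272·8.59)
α = (21.12 − 5.74) / (128.0 − 1.226) = 15.38/126.8 = 0.1213

0.121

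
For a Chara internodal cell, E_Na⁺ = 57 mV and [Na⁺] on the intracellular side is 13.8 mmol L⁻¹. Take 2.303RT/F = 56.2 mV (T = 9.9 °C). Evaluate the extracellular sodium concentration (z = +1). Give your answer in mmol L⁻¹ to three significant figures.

Nernst: E = (56.2/1) · log₁₀([out]/[in]), so log₁₀([out]/[in]) = 57.0 × 1 / 56.2 = 1.0142.
[out]/[in] = 10^(1.0142) = 10.33.
[out] = 10.33 × 13.8 = 142.6 mmol L⁻¹.

143 mmol L⁻¹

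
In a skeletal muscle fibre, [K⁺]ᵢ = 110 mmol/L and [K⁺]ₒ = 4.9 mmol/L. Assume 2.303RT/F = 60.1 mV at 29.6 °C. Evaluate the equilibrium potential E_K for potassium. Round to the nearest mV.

-81 mV

E = (60.1/z) · log₁₀([K⁺]_out/[K⁺]_in) with z = +1.
= (60.1/1) · log₁₀(4.9/110) = 60.10 · log₁₀(0.04455)
= 60.10 · (-1.3512) = -81.21 mV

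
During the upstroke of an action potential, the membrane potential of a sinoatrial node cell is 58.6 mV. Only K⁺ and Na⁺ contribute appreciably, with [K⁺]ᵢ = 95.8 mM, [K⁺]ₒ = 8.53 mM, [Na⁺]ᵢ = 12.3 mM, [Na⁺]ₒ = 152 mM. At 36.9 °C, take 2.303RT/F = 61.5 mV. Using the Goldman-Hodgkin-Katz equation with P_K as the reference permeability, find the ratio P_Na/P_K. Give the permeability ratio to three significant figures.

20.4

Let α = P_Na/P_K. GHK: Vm = 61.5·log₁₀[(Kₒ + α·Naₒ)/(Kᵢ + α·Naᵢ)].
10^(Vm/61.5) = 10^(58.6/61.5) = 8.9711
So 8.9711·(Kᵢ + α·Naᵢ) = Kₒ + α·Naₒ → α = (8.9711·95.8 − 8.53) / (152.0 − 8.9711·12.3)
α = (859.4 − 8.53) / (152.0 − 110.3) = 850.9/41.66 = 20.43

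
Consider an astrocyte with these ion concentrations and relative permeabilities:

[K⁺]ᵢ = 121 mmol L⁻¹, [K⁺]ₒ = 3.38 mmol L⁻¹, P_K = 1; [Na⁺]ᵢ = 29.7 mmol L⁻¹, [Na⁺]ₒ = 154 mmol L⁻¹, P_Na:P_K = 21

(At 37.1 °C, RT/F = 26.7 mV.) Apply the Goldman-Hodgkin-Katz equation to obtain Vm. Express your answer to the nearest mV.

39 mV

Vm = 26.7 · ln[(Σ P·[cation]ₒ + Σ P·[anion]ᵢ) / (Σ P·[cation]ᵢ + Σ P·[anion]ₒ)]
Numerator = 1×3.38 + 21×154 = 3237
Denominator = 1×121 + 21×29.7 = 744.7
Vm = 26.7 · ln(4.3472) = 26.7 × (1.4695) = 39.24 mV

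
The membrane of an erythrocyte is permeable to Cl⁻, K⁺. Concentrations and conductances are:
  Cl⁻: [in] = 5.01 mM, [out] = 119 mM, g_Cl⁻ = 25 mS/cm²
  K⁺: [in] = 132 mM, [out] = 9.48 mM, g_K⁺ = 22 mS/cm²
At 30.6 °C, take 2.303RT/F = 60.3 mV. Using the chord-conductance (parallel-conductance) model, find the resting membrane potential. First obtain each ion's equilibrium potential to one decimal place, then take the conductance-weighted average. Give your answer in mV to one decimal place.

-76.4 mV

E_Cl⁻ = (60.3/-1)·log₁₀(119/5.01) = -83.0 mV
E_K⁺ = (60.3/1)·log₁₀(9.48/132) = -69.0 mV
Vm = (Σ gᵢEᵢ)/(Σ gᵢ) = (25·-83.0 + 22·-69.0) / (25 + 22)
= -3593.00 / 47 = -76.45 mV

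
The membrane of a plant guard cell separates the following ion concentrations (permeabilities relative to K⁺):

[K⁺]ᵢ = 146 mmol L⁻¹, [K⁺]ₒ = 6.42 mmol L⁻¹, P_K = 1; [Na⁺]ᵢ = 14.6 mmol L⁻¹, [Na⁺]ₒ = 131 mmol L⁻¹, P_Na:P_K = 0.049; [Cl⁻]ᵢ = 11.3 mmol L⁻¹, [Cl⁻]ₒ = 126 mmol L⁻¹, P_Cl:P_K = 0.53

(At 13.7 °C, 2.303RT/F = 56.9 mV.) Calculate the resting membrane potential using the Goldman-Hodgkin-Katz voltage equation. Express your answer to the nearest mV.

Vm = 56.9 · log₁₀[(Σ P·[cation]ₒ + Σ P·[anion]ᵢ) / (Σ P·[cation]ᵢ + Σ P·[anion]ₒ)]
Numerator = 1×6.42 + 0.049×131 + 0.53×11.3 = 18.83
Denominator = 1×146 + 0.049×14.6 + 0.53×126 = 213.5
Vm = 56.9 · log₁₀(0.088189) = 56.9 × (-1.0546) = -60.01 mV

-60 mV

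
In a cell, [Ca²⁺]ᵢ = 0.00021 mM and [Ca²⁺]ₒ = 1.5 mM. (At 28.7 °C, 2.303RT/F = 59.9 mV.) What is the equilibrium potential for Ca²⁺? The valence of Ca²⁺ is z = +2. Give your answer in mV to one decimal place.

115.4 mV

E = (59.9/z) · log₁₀([Ca²⁺]_out/[Ca²⁺]_in) with z = +2.
= (59.9/2) · log₁₀(1.5/0.00021) = 29.95 · log₁₀(7143)
= 29.95 · (3.8539) = 115.42 mV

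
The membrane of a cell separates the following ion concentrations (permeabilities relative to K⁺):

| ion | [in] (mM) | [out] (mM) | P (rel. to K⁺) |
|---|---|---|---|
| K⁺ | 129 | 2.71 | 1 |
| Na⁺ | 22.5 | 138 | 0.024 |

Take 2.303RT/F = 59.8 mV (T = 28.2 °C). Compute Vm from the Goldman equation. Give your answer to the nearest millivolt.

-80 mV

Vm = 59.8 · log₁₀[(Σ P·[cation]ₒ + Σ P·[anion]ᵢ) / (Σ P·[cation]ᵢ + Σ P·[anion]ₒ)]
Numerator = 1×2.71 + 0.024×138 = 6.022
Denominator = 1×129 + 0.024×22.5 = 129.5
Vm = 59.8 · log₁₀(0.046488) = 59.8 × (-1.3327) = -79.69 mV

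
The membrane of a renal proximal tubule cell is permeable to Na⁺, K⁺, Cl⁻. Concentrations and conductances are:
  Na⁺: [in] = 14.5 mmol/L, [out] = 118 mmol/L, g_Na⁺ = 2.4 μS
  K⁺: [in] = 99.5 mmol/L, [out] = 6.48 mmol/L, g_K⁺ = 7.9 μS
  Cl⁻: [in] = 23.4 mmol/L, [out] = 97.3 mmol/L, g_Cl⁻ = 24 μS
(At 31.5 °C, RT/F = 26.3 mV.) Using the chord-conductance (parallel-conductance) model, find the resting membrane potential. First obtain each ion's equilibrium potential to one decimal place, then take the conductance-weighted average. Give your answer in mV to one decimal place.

E_Na⁺ = (26.3/1)·ln(118/14.5) = 55.1 mV
E_K⁺ = (26.3/1)·ln(6.48/99.5) = -71.8 mV
E_Cl⁻ = (26.3/-1)·ln(97.3/23.4) = -37.5 mV
Vm = (Σ gᵢEᵢ)/(Σ gᵢ) = (2.4·55.1 + 7.9·-71.8 + 24·-37.5) / (2.4 + 7.9 + 24)
= -1334.98 / 34.3 = -38.92 mV

-38.9 mV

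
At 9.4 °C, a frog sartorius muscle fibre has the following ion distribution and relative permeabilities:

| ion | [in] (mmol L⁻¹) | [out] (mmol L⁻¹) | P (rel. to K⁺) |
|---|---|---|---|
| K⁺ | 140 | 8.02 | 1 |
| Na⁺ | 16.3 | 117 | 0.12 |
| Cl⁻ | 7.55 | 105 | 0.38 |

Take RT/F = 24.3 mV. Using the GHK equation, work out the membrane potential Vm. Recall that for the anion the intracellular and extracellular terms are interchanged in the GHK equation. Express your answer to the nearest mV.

-48 mV

Vm = 24.3 · ln[(Σ P·[cation]ₒ + Σ P·[anion]ᵢ) / (Σ P·[cation]ᵢ + Σ P·[anion]ₒ)]
Numerator = 1×8.02 + 0.12×117 + 0.38×7.55 = 24.93
Denominator = 1×140 + 0.12×16.3 + 0.38×105 = 181.9
Vm = 24.3 · ln(0.13708) = 24.3 × (-1.9872) = -48.29 mV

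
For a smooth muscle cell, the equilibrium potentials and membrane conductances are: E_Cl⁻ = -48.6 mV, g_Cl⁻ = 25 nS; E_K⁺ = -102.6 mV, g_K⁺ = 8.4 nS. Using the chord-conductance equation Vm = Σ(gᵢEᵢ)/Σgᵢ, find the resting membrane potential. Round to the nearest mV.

Σ gᵢEᵢ = 25·(-48.6) + 8.4·(-102.6) = -2076.84
Σ gᵢ = 25 + 8.4 = 33.4
Vm = -2076.84 / 33.4 = -62.18 mV

-62 mV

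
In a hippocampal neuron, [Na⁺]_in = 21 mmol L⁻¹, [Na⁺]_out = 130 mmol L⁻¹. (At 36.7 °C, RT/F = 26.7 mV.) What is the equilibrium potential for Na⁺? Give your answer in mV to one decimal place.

48.7 mV

E = (26.7/z) · ln([Na⁺]_out/[Na⁺]_in) with z = +1.
= (26.7/1) · ln(130/21) = 26.70 · ln(6.19)
= 26.70 · (1.8230) = 48.67 mV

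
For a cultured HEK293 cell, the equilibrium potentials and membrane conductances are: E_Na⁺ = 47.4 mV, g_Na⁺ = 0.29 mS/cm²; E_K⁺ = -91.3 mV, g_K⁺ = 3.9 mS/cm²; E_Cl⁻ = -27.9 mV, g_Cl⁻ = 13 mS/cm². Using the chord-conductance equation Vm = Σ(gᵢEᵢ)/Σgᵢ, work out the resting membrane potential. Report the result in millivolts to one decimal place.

-41.0 mV

Σ gᵢEᵢ = 0.29·(47.4) + 3.9·(-91.3) + 13·(-27.9) = -705.02
Σ gᵢ = 0.29 + 3.9 + 13 = 17.19
Vm = -705.02 / 17.19 = -41.01 mV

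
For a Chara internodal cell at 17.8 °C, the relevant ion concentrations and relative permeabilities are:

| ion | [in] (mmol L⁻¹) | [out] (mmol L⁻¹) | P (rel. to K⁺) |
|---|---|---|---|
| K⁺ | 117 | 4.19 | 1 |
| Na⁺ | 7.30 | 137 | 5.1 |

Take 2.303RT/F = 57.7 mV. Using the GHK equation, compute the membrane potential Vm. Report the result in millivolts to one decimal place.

Vm = 57.7 · log₁₀[(Σ P·[cation]ₒ + Σ P·[anion]ᵢ) / (Σ P·[cation]ᵢ + Σ P·[anion]ₒ)]
Numerator = 1×4.19 + 5.1×137 = 702.9
Denominator = 1×117 + 5.1×7.30 = 154.2
Vm = 57.7 · log₁₀(4.5574) = 57.7 × (0.6587) = 38.01 mV

38.0 mV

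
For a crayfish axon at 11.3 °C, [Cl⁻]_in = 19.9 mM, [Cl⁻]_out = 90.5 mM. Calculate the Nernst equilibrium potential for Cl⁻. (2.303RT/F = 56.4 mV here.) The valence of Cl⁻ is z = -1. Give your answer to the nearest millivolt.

E = (56.4/z) · log₁₀([Cl⁻]_out/[Cl⁻]_in) with z = -1.
For an anion, dividing by z = -1 reverses the sign.
= (56.4/-1) · log₁₀(90.5/19.9) = -56.40 · log₁₀(4.548)
= -56.40 · (0.6578) = -37.10 mV

-37 mV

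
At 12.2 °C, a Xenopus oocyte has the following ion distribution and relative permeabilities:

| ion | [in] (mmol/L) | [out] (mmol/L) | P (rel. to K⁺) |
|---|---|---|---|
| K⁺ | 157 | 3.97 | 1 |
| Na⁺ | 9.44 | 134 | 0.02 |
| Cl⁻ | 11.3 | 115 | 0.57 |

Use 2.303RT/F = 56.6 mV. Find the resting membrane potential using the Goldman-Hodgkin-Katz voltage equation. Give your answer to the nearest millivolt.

-70 mV

Vm = 56.6 · log₁₀[(Σ P·[cation]ₒ + Σ P·[anion]ᵢ) / (Σ P·[cation]ᵢ + Σ P·[anion]ₒ)]
Numerator = 1×3.97 + 0.02×134 + 0.57×11.3 = 13.09
Denominator = 1×157 + 0.02×9.44 + 0.57×115 = 222.7
Vm = 56.6 · log₁₀(0.058773) = 56.6 × (-1.2308) = -69.66 mV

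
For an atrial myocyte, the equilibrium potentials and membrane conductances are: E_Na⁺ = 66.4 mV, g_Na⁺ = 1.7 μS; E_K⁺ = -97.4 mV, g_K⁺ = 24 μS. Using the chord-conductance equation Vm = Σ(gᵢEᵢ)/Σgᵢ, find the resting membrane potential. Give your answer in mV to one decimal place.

-86.6 mV

Σ gᵢEᵢ = 1.7·(66.4) + 24·(-97.4) = -2224.72
Σ gᵢ = 1.7 + 24 = 25.7
Vm = -2224.72 / 25.7 = -86.56 mV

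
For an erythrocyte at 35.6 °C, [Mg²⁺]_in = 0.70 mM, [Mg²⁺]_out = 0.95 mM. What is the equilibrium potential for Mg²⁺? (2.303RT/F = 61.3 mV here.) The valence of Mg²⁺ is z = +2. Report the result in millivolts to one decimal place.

4.1 mV

E = (61.3/z) · log₁₀([Mg²⁺]_out/[Mg²⁺]_in) with z = +2.
= (61.3/2) · log₁₀(0.95/0.70) = 30.65 · log₁₀(1.357)
= 30.65 · (0.1326) = 4.06 mV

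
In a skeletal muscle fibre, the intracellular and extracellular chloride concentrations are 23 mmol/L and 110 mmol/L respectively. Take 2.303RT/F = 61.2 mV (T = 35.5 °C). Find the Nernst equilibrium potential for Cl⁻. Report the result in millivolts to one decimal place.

-41.6 mV

E = (61.2/z) · log₁₀([Cl⁻]_out/[Cl⁻]_in) with z = -1.
For an anion, dividing by z = -1 reverses the sign.
= (61.2/-1) · log₁₀(110/23) = -61.20 · log₁₀(4.783)
= -61.20 · (0.6797) = -41.60 mV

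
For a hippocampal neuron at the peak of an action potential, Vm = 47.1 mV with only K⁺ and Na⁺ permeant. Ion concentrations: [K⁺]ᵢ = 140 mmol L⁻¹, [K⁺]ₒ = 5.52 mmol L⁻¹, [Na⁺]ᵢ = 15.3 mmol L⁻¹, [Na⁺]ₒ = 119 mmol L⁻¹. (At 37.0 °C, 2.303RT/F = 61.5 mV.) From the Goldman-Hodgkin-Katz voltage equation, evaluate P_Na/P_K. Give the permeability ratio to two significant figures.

27

Let α = P_Na/P_K. GHK: Vm = 61.5·log₁₀[(Kₒ + α·Naₒ)/(Kᵢ + α·Naᵢ)].
10^(Vm/61.5) = 10^(47.1/61.5) = 5.8325
So 5.8325·(Kᵢ + α·Naᵢ) = Kₒ + α·Naₒ → α = (5.8325·140.0 − 5.52) / (119.0 − 5.8325·15.3)
α = (816.5 − 5.52) / (119.0 − 89.24) = 811/29.76 = 27.25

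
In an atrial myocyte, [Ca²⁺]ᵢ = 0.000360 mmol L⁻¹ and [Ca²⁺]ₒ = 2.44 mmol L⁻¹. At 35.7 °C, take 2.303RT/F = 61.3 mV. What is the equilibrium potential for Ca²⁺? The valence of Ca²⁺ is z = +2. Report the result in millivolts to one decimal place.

117.4 mV

E = (61.3/z) · log₁₀([Ca²⁺]_out/[Ca²⁺]_in) with z = +2.
= (61.3/2) · log₁₀(2.44/0.000360) = 30.65 · log₁₀(6778)
= 30.65 · (3.8311) = 117.42 mV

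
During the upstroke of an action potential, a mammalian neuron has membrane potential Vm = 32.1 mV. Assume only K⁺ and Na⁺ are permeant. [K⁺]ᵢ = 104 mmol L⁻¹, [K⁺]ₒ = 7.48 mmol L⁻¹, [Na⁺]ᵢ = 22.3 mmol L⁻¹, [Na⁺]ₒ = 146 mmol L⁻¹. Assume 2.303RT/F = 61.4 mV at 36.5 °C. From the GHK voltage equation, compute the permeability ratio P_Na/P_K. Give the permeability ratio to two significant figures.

Let α = P_Na/P_K. GHK: Vm = 61.4·log₁₀[(Kₒ + α·Naₒ)/(Kᵢ + α·Naᵢ)].
10^(Vm/61.4) = 10^(32.1/61.4) = 3.3327
So 3.3327·(Kᵢ + α·Naᵢ) = Kₒ + α·Naₒ → α = (3.3327·104.0 − 7.48) / (146.0 − 3.3327·22.3)
α = (346.6 − 7.48) / (146.0 − 74.32) = 339.1/71.68 = 4.731

4.7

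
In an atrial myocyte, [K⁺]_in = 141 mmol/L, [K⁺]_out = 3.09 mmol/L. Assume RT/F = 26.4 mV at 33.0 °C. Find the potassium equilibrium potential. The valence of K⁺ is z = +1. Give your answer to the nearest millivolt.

E = (26.4/z) · ln([K⁺]_out/[K⁺]_in) with z = +1.
= (26.4/1) · ln(3.09/141) = 26.40 · ln(0.02191)
= 26.40 · (-3.8206) = -100.86 mV

-101 mV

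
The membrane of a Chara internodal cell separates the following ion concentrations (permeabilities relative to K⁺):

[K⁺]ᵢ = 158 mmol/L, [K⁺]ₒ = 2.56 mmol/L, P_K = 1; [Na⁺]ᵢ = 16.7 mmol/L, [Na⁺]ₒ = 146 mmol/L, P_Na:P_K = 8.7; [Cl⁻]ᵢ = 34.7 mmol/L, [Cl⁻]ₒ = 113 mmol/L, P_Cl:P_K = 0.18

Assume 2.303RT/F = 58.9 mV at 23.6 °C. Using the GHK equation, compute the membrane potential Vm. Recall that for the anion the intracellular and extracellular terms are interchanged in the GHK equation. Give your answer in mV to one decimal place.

35.2 mV

Vm = 58.9 · log₁₀[(Σ P·[cation]ₒ + Σ P·[anion]ᵢ) / (Σ P·[cation]ᵢ + Σ P·[anion]ₒ)]
Numerator = 1×2.56 + 8.7×146 + 0.18×34.7 = 1279
Denominator = 1×158 + 8.7×16.7 + 0.18×113 = 323.6
Vm = 58.9 · log₁₀(3.9521) = 58.9 × (0.5968) = 35.15 mV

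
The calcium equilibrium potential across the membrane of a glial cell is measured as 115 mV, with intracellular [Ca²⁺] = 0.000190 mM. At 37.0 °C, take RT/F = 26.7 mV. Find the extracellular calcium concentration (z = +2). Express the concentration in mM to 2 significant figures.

Nernst: E = (26.7/2) · ln([out]/[in]), so ln([out]/[in]) = 115.0 × 2 / 26.7 = 8.6142.
[out]/[in] = e^(8.6142) = 5510.
[out] = 5510 × 0.000190 = 1.047 mM.

1.0 mM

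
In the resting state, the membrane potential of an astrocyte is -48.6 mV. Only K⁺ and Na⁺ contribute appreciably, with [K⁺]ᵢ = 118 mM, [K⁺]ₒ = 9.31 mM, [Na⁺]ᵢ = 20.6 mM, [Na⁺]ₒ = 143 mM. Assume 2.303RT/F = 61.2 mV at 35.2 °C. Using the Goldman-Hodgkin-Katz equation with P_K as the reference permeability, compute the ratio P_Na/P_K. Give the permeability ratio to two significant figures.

Let α = P_Na/P_K. GHK: Vm = 61.2·log₁₀[(Kₒ + α·Naₒ)/(Kᵢ + α·Naᵢ)].
10^(Vm/61.2) = 10^(-48.6/61.2) = 0.16065
So 0.16065·(Kᵢ + α·Naᵢ) = Kₒ + α·Naₒ → α = (0.16065·118.0 − 9.31) / (143.0 − 0.16065·20.6)
α = (18.96 − 9.31) / (143.0 − 3.309) = 9.647/139.7 = 0.06906

0.069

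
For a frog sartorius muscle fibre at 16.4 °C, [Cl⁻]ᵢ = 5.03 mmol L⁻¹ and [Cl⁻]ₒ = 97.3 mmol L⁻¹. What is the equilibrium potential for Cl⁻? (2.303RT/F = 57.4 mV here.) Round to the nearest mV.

E = (57.4/z) · log₁₀([Cl⁻]_out/[Cl⁻]_in) with z = -1.
For an anion, dividing by z = -1 reverses the sign.
= (57.4/-1) · log₁₀(97.3/5.03) = -57.40 · log₁₀(19.34)
= -57.40 · (1.2865) = -73.85 mV

-74 mV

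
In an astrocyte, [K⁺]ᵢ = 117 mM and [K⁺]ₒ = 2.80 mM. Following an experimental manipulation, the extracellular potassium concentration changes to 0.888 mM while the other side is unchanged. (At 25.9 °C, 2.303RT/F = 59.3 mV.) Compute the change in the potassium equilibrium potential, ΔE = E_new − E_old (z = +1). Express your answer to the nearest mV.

E_old = (59.3/1)·log₁₀(2.80/117) = -96.13 mV
E_new = (59.3/1)·log₁₀(0.888/117) = -125.70 mV
ΔE = -125.70 − (-96.13) = -29.58 mV

-30 mV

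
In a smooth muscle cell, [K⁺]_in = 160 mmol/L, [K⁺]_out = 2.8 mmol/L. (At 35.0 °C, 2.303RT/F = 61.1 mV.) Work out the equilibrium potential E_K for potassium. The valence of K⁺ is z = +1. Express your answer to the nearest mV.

-107 mV

E = (61.1/z) · log₁₀([K⁺]_out/[K⁺]_in) with z = +1.
= (61.1/1) · log₁₀(2.8/160) = 61.10 · log₁₀(0.0175)
= 61.10 · (-1.7570) = -107.35 mV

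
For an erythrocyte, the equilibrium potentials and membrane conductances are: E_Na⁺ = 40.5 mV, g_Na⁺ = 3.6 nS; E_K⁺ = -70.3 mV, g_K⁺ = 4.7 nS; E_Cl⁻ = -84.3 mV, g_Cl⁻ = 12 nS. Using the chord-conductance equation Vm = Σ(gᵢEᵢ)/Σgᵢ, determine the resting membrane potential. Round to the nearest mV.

Σ gᵢEᵢ = 3.6·(40.5) + 4.7·(-70.3) + 12·(-84.3) = -1196.21
Σ gᵢ = 3.6 + 4.7 + 12 = 20.3
Vm = -1196.21 / 20.3 = -58.93 mV

-59 mV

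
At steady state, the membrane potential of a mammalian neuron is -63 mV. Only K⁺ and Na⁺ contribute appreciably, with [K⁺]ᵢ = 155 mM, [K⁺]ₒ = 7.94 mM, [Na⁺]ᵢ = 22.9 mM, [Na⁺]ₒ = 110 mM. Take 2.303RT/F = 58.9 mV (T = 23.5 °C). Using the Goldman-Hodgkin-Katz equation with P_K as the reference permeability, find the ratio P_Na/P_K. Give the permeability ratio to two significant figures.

0.049

Let α = P_Na/P_K. GHK: Vm = 58.9·log₁₀[(Kₒ + α·Naₒ)/(Kᵢ + α·Naᵢ)].
10^(Vm/58.9) = 10^(-63.0/58.9) = 0.08519
So 0.08519·(Kᵢ + α·Naᵢ) = Kₒ + α·Naₒ → α = (0.08519·155.0 − 7.94) / (110.0 − 0.08519·22.9)
α = (13.2 − 7.94) / (110.0 − 1.951) = 5.265/108 = 0.04872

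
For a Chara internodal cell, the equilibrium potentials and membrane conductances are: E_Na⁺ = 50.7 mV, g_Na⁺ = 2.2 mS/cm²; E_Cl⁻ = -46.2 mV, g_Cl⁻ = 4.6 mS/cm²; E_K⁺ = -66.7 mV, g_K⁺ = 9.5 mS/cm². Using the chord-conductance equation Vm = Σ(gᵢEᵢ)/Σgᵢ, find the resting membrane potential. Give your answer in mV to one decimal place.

-45.1 mV

Σ gᵢEᵢ = 2.2·(50.7) + 4.6·(-46.2) + 9.5·(-66.7) = -734.63
Σ gᵢ = 2.2 + 4.6 + 9.5 = 16.3
Vm = -734.63 / 16.3 = -45.07 mV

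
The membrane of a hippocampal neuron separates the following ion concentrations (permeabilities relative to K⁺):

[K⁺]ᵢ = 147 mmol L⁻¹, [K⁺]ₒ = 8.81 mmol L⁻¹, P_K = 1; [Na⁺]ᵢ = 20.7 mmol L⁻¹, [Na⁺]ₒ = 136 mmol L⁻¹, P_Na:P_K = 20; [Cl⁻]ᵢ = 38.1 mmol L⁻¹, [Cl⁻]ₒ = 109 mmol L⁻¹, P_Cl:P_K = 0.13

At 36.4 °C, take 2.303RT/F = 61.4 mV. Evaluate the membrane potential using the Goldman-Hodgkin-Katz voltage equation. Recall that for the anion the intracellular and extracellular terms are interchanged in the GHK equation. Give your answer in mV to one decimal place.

41.6 mV

Vm = 61.4 · log₁₀[(Σ P·[cation]ₒ + Σ P·[anion]ᵢ) / (Σ P·[cation]ᵢ + Σ P·[anion]ₒ)]
Numerator = 1×8.81 + 20×136 + 0.13×38.1 = 2734
Denominator = 1×147 + 20×20.7 + 0.13×109 = 575.2
Vm = 61.4 · log₁₀(4.753) = 61.4 × (0.6770) = 41.57 mV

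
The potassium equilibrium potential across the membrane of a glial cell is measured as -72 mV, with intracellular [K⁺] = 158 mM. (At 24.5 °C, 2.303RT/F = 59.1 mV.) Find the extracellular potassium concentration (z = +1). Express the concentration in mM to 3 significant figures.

Nernst: E = (59.1/1) · log₁₀([out]/[in]), so log₁₀([out]/[in]) = -72.0 × 1 / 59.1 = -1.2183.
[out]/[in] = 10^(-1.2183) = 0.0605.
[out] = 0.0605 × 158 = 9.558 mM.

9.56 mM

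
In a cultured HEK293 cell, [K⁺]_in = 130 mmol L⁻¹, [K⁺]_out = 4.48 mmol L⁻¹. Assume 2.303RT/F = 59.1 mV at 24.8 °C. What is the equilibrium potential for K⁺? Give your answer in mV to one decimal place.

E = (59.1/z) · log₁₀([K⁺]_out/[K⁺]_in) with z = +1.
= (59.1/1) · log₁₀(4.48/130) = 59.10 · log₁₀(0.03446)
= 59.10 · (-1.4627) = -86.44 mV

-86.4 mV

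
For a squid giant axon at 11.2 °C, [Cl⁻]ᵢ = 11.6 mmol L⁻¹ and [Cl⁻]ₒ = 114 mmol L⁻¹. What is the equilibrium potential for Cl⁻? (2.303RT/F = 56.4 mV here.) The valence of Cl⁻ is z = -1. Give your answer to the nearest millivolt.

-56 mV

E = (56.4/z) · log₁₀([Cl⁻]_out/[Cl⁻]_in) with z = -1.
For an anion, dividing by z = -1 reverses the sign.
= (56.4/-1) · log₁₀(114/11.6) = -56.40 · log₁₀(9.828)
= -56.40 · (0.9924) = -55.97 mV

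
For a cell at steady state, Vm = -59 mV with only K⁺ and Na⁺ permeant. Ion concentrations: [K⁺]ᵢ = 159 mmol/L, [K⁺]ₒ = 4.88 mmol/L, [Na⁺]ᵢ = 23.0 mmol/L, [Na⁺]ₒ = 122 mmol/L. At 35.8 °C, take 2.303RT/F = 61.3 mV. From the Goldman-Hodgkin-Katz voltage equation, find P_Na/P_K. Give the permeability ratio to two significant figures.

0.10

Let α = P_Na/P_K. GHK: Vm = 61.3·log₁₀[(Kₒ + α·Naₒ)/(Kᵢ + α·Naᵢ)].
10^(Vm/61.3) = 10^(-59.0/61.3) = 0.10902
So 0.10902·(Kᵢ + α·Naᵢ) = Kₒ + α·Naₒ → α = (0.10902·159.0 − 4.88) / (122.0 − 0.10902·23.0)
α = (17.33 − 4.88) / (122.0 − 2.508) = 12.45/119.5 = 0.1042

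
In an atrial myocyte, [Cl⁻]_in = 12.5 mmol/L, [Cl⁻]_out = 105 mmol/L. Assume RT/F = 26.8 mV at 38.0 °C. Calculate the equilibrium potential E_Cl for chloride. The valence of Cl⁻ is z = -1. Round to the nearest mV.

E = (26.8/z) · ln([Cl⁻]_out/[Cl⁻]_in) with z = -1.
For an anion, dividing by z = -1 reverses the sign.
= (26.8/-1) · ln(105/12.5) = -26.80 · ln(8.4)
= -26.80 · (2.1282) = -57.04 mV

-57 mV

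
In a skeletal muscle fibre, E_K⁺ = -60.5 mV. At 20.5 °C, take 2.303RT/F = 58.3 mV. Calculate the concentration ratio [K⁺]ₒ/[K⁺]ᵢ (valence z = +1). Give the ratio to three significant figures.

0.0917

log₁₀([out]/[in]) = E·z/(58.3) = -60.5 × 1 / 58.3 = -1.0377
[out]/[in] = 10^(-1.0377) = 0.09168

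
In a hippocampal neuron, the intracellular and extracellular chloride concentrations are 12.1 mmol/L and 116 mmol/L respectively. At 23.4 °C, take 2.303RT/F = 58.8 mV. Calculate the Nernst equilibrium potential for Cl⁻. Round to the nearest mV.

-58 mV

E = (58.8/z) · log₁₀([Cl⁻]_out/[Cl⁻]_in) with z = -1.
For an anion, dividing by z = -1 reverses the sign.
= (58.8/-1) · log₁₀(116/12.1) = -58.80 · log₁₀(9.587)
= -58.80 · (0.9817) = -57.72 mV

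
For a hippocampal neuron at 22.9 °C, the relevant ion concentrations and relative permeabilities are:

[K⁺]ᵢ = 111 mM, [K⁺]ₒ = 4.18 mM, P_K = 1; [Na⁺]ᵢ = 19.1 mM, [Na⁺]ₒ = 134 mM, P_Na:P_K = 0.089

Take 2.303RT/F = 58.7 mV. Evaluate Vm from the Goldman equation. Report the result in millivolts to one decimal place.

-49.6 mV

Vm = 58.7 · log₁₀[(Σ P·[cation]ₒ + Σ P·[anion]ᵢ) / (Σ P·[cation]ᵢ + Σ P·[anion]ₒ)]
Numerator = 1×4.18 + 0.089×134 = 16.11
Denominator = 1×111 + 0.089×19.1 = 112.7
Vm = 58.7 · log₁₀(0.14291) = 58.7 × (-0.8449) = -49.60 mV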